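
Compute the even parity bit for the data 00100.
Sum of data bits: 0+0+1+0+0 = 1.
1 mod 2 = 1, so parity bit = 1.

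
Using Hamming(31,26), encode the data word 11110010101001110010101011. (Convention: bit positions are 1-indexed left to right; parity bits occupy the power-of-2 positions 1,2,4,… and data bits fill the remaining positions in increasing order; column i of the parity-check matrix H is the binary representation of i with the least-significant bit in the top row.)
Codeword c = d · G (mod 2), d = 11110010101001110010101011:
  c[0] = d·G[:,0] = (11110010101001110010101011)·(11011010101101010101010101) mod 2 = 1+1+0+1+0+0+1+0+1+0+1+0+0+1+0+1+0+0+0+0+0+0+0+0+0+1 mod 2 = 1
  c[1] = d·G[:,1] = (11110010101001110010101011)·(10110110011011001100110011) mod 2 = 1+0+1+1+0+0+1+0+0+0+1+0+0+1+0+0+0+0+0+0+1+0+0+0+1+1 mod 2 = 1
  c[2] = d·G[:,2] = (11110010101001110010101011)·(10000000000000000000000000) mod 2 = 1+0+0+0+0+0+0+0+0+0+0+0+0+0+0+0+0+0+0+0+0+0+0+0+0+0 mod 2 = 1
  c[3] = d·G[:,3] = (11110010101001110010101011)·(01110001111000111100001111) mod 2 = 0+1+1+1+0+0+0+0+1+0+1+0+0+0+1+1+0+0+0+0+0+0+1+0+1+1 mod 2 = 0
  c[4] = d·G[:,4] = (11110010101001110010101011)·(01000000000000000000000000) mod 2 = 0+1+0+0+0+0+0+0+0+0+0+0+0+0+0+0+0+0+0+0+0+0+0+0+0+0 mod 2 = 1
  c[5] = d·G[:,5] = (11110010101001110010101011)·(00100000000000000000000000) mod 2 = 0+0+1+0+0+0+0+0+0+0+0+0+0+0+0+0+0+0+0+0+0+0+0+0+0+0 mod 2 = 1
  c[6] = d·G[:,6] = (11110010101001110010101011)·(00010000000000000000000000) mod 2 = 0+0+0+1+0+0+0+0+0+0+0+0+0+0+0+0+0+0+0+0+0+0+0+0+0+0 mod 2 = 1
  c[7] = d·G[:,7] = (11110010101001110010101011)·(00001111111000000011111111) mod 2 = 0+0+0+0+0+0+1+0+1+0+1+0+0+0+0+0+0+0+1+0+1+0+1+0+1+1 mod 2 = 0
  c[8] = d·G[:,8] = (11110010101001110010101011)·(00001000000000000000000000) mod 2 = 0+0+0+0+0+0+0+0+0+0+0+0+0+0+0+0+0+0+0+0+0+0+0+0+0+0 mod 2 = 0
  c[9] = d·G[:,9] = (11110010101001110010101011)·(00000100000000000000000000) mod 2 = 0+0+0+0+0+0+0+0+0+0+0+0+0+0+0+0+0+0+0+0+0+0+0+0+0+0 mod 2 = 0
  c[10] = d·G[:,10] = (11110010101001110010101011)·(00000010000000000000000000) mod 2 = 0+0+0+0+0+0+1+0+0+0+0+0+0+0+0+0+0+0+0+0+0+0+0+0+0+0 mod 2 = 1
  c[11] = d·G[:,11] = (11110010101001110010101011)·(00000001000000000000000000) mod 2 = 0+0+0+0+0+0+0+0+0+0+0+0+0+0+0+0+0+0+0+0+0+0+0+0+0+0 mod 2 = 0
  c[12] = d·G[:,12] = (11110010101001110010101011)·(00000000100000000000000000) mod 2 = 0+0+0+0+0+0+0+0+1+0+0+0+0+0+0+0+0+0+0+0+0+0+0+0+0+0 mod 2 = 1
  c[13] = d·G[:,13] = (11110010101001110010101011)·(00000000010000000000000000) mod 2 = 0+0+0+0+0+0+0+0+0+0+0+0+0+0+0+0+0+0+0+0+0+0+0+0+0+0 mod 2 = 0
  c[14] = d·G[:,14] = (11110010101001110010101011)·(00000000001000000000000000) mod 2 = 0+0+0+0+0+0+0+0+0+0+1+0+0+0+0+0+0+0+0+0+0+0+0+0+0+0 mod 2 = 1
  c[15] = d·G[:,15] = (11110010101001110010101011)·(00000000000111111111111111) mod 2 = 0+0+0+0+0+0+0+0+0+0+0+0+0+1+1+1+0+0+1+0+1+0+1+0+1+1 mod 2 = 0
  c[16] = d·G[:,16] = (11110010101001110010101011)·(00000000000100000000000000) mod 2 = 0+0+0+0+0+0+0+0+0+0+0+0+0+0+0+0+0+0+0+0+0+0+0+0+0+0 mod 2 = 0
  c[17] = d·G[:,17] = (11110010101001110010101011)·(00000000000010000000000000) mod 2 = 0+0+0+0+0+0+0+0+0+0+0+0+0+0+0+0+0+0+0+0+0+0+0+0+0+0 mod 2 = 0
  c[18] = d·G[:,18] = (11110010101001110010101011)·(00000000000001000000000000) mod 2 = 0+0+0+0+0+0+0+0+0+0+0+0+0+1+0+0+0+0+0+0+0+0+0+0+0+0 mod 2 = 1
  c[19] = d·G[:,19] = (11110010101001110010101011)·(00000000000000100000000000) mod 2 = 0+0+0+0+0+0+0+0+0+0+0+0+0+0+1+0+0+0+0+0+0+0+0+0+0+0 mod 2 = 1
  c[20] = d·G[:,20] = (11110010101001110010101011)·(00000000000000010000000000) mod 2 = 0+0+0+0+0+0+0+0+0+0+0+0+0+0+0+1+0+0+0+0+0+0+0+0+0+0 mod 2 = 1
  c[21] = d·G[:,21] = (11110010101001110010101011)·(00000000000000001000000000) mod 2 = 0+0+0+0+0+0+0+0+0+0+0+0+0+0+0+0+0+0+0+0+0+0+0+0+0+0 mod 2 = 0
  c[22] = d·G[:,22] = (11110010101001110010101011)·(00000000000000000100000000) mod 2 = 0+0+0+0+0+0+0+0+0+0+0+0+0+0+0+0+0+0+0+0+0+0+0+0+0+0 mod 2 = 0
  c[23] = d·G[:,23] = (11110010101001110010101011)·(00000000000000000010000000) mod 2 = 0+0+0+0+0+0+0+0+0+0+0+0+0+0+0+0+0+0+1+0+0+0+0+0+0+0 mod 2 = 1
  c[24] = d·G[:,24] = (11110010101001110010101011)·(00000000000000000001000000) mod 2 = 0+0+0+0+0+0+0+0+0+0+0+0+0+0+0+0+0+0+0+0+0+0+0+0+0+0 mod 2 = 0
  c[25] = d·G[:,25] = (11110010101001110010101011)·(00000000000000000000100000) mod 2 = 0+0+0+0+0+0+0+0+0+0+0+0+0+0+0+0+0+0+0+0+1+0+0+0+0+0 mod 2 = 1
  c[26] = d·G[:,26] = (11110010101001110010101011)·(00000000000000000000010000) mod 2 = 0+0+0+0+0+0+0+0+0+0+0+0+0+0+0+0+0+0+0+0+0+0+0+0+0+0 mod 2 = 0
  c[27] = d·G[:,27] = (11110010101001110010101011)·(00000000000000000000001000) mod 2 = 0+0+0+0+0+0+0+0+0+0+0+0+0+0+0+0+0+0+0+0+0+0+1+0+0+0 mod 2 = 1
  c[28] = d·G[:,28] = (11110010101001110010101011)·(00000000000000000000000100) mod 2 = 0+0+0+0+0+0+0+0+0+0+0+0+0+0+0+0+0+0+0+0+0+0+0+0+0+0 mod 2 = 0
  c[29] = d·G[:,29] = (11110010101001110010101011)·(00000000000000000000000010) mod 2 = 0+0+0+0+0+0+0+0+0+0+0+0+0+0+0+0+0+0+0+0+0+0+0+0+1+0 mod 2 = 1
  c[30] = d·G[:,30] = (11110010101001110010101011)·(00000000000000000000000001) mod 2 = 0+0+0+0+0+0+0+0+0+0+0+0+0+0+0+0+0+0+0+0+0+0+0+0+0+1 mod 2 = 1
Codeword = 1110111000101010001110010101011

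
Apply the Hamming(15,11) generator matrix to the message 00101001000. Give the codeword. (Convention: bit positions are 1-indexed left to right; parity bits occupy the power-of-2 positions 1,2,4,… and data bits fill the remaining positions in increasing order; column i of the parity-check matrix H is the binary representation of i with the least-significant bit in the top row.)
Codeword c = d · G (mod 2), d = 00101001000:
  c[0] = d·G[:,0] = (00101001000)·(11011010101) mod 2 = 0+0+0+0+1+0+0+0+0+0+0 mod 2 = 1
  c[1] = d·G[:,1] = (00101001000)·(10110110011) mod 2 = 0+0+1+0+0+0+0+0+0+0+0 mod 2 = 1
  c[2] = d·G[:,2] = (00101001000)·(10000000000) mod 2 = 0+0+0+0+0+0+0+0+0+0+0 mod 2 = 0
  c[3] = d·G[:,3] = (00101001000)·(01110001111) mod 2 = 0+0+1+0+0+0+0+1+0+0+0 mod 2 = 0
  c[4] = d·G[:,4] = (00101001000)·(01000000000) mod 2 = 0+0+0+0+0+0+0+0+0+0+0 mod 2 = 0
  c[5] = d·G[:,5] = (00101001000)·(00100000000) mod 2 = 0+0+1+0+0+0+0+0+0+0+0 mod 2 = 1
  c[6] = d·G[:,6] = (00101001000)·(00010000000) mod 2 = 0+0+0+0+0+0+0+0+0+0+0 mod 2 = 0
  c[7] = d·G[:,7] = (00101001000)·(00001111111) mod 2 = 0+0+0+0+1+0+0+1+0+0+0 mod 2 = 0
  c[8] = d·G[:,8] = (00101001000)·(00001000000) mod 2 = 0+0+0+0+1+0+0+0+0+0+0 mod 2 = 1
  c[9] = d·G[:,9] = (00101001000)·(00000100000) mod 2 = 0+0+0+0+0+0+0+0+0+0+0 mod 2 = 0
  c[10] = d·G[:,10] = (00101001000)·(00000010000) mod 2 = 0+0+0+0+0+0+0+0+0+0+0 mod 2 = 0
  c[11] = d·G[:,11] = (00101001000)·(00000001000) mod 2 = 0+0+0+0+0+0+0+1+0+0+0 mod 2 = 1
  c[12] = d·G[:,12] = (00101001000)·(00000000100) mod 2 = 0+0+0+0+0+0+0+0+0+0+0 mod 2 = 0
  c[13] = d·G[:,13] = (00101001000)·(00000000010) mod 2 = 0+0+0+0+0+0+0+0+0+0+0 mod 2 = 0
  c[14] = d·G[:,14] = (00101001000)·(00000000001) mod 2 = 0+0+0+0+0+0+0+0+0+0+0 mod 2 = 0
Codeword = 110001001001000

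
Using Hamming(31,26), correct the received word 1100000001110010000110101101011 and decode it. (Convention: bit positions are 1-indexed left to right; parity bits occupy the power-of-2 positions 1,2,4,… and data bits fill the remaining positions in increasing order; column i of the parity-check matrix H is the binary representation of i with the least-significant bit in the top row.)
Syndrome s = H · r^T (mod 2), r = 1100000001110010000110101101011:
  s[0] = (1010101010101010101010101010101)·(1100000001110010000110101101011) mod 2 = 1+0+0+0+0+0+0+0+0+0+1+0+0+0+1+0+0+0+0+0+1+0+1+0+1+0+0+0+0+0+1 mod 2 = 1
  s[1] = (0110011001100110011001100110011)·(1100000001110010000110101101011) mod 2 = 0+1+0+0+0+0+0+0+0+1+1+0+0+0+1+0+0+0+0+0+0+0+1+0+0+1+0+0+0+1+1 mod 2 = 0
  s[2] = (0001111000011110000111100001111)·(1100000001110010000110101101011) mod 2 = 0+0+0+0+0+0+0+0+0+0+0+1+0+0+1+0+0+0+0+1+1+0+1+0+0+0+0+1+0+1+1 mod 2 = 0
  s[3] = (0000000111111110000000011111111)·(1100000001110010000110101101011) mod 2 = 0+0+0+0+0+0+0+0+0+1+1+1+0+0+1+0+0+0+0+0+0+0+0+0+1+1+0+1+0+1+1 mod 2 = 1
  s[4] = (0000000000000001111111111111111)·(1100000001110010000110101101011) mod 2 = 0+0+0+0+0+0+0+0+0+0+0+0+0+0+0+0+0+0+0+1+1+0+1+0+1+1+0+1+0+1+1 mod 2 = 0
Syndrome = 10010
Column 9 of H equals this syndrome → error at bit 9 (1-indexed).
Flip bit 9: 1100000001110010000110101101011 → 1100000011110010000110101101011
Extract data bits at positions {3,5,6,7,9,10,11,12,13,14,15,17,18,19,20,21,22,23,24,25,26,27,28,29,30,31}: 00001111001000110101101011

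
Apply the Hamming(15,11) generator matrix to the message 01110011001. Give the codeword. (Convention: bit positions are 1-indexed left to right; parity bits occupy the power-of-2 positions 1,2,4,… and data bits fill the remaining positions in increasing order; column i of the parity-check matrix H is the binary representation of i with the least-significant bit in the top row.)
Codeword c = d · G (mod 2), d = 01110011001:
  c[0] = d·G[:,0] = (01110011001)·(11011010101) mod 2 = 0+1+0+1+0+0+1+0+0+0+1 mod 2 = 0
  c[1] = d·G[:,1] = (01110011001)·(10110110011) mod 2 = 0+0+1+1+0+0+1+0+0+0+1 mod 2 = 0
  c[2] = d·G[:,2] = (01110011001)·(10000000000) mod 2 = 0+0+0+0+0+0+0+0+0+0+0 mod 2 = 0
  c[3] = d·G[:,3] = (01110011001)·(01110001111) mod 2 = 0+1+1+1+0+0+0+1+0+0+1 mod 2 = 1
  c[4] = d·G[:,4] = (01110011001)·(01000000000) mod 2 = 0+1+0+0+0+0+0+0+0+0+0 mod 2 = 1
  c[5] = d·G[:,5] = (01110011001)·(00100000000) mod 2 = 0+0+1+0+0+0+0+0+0+0+0 mod 2 = 1
  c[6] = d·G[:,6] = (01110011001)·(00010000000) mod 2 = 0+0+0+1+0+0+0+0+0+0+0 mod 2 = 1
  c[7] = d·G[:,7] = (01110011001)·(00001111111) mod 2 = 0+0+0+0+0+0+1+1+0+0+1 mod 2 = 1
  c[8] = d·G[:,8] = (01110011001)·(00001000000) mod 2 = 0+0+0+0+0+0+0+0+0+0+0 mod 2 = 0
  c[9] = d·G[:,9] = (01110011001)·(00000100000) mod 2 = 0+0+0+0+0+0+0+0+0+0+0 mod 2 = 0
  c[10] = d·G[:,10] = (01110011001)·(00000010000) mod 2 = 0+0+0+0+0+0+1+0+0+0+0 mod 2 = 1
  c[11] = d·G[:,11] = (01110011001)·(00000001000) mod 2 = 0+0+0+0+0+0+0+1+0+0+0 mod 2 = 1
  c[12] = d·G[:,12] = (01110011001)·(00000000100) mod 2 = 0+0+0+0+0+0+0+0+0+0+0 mod 2 = 0
  c[13] = d·G[:,13] = (01110011001)·(00000000010) mod 2 = 0+0+0+0+0+0+0+0+0+0+0 mod 2 = 0
  c[14] = d·G[:,14] = (01110011001)·(00000000001) mod 2 = 0+0+0+0+0+0+0+0+0+0+1 mod 2 = 1
Codeword = 000111110011001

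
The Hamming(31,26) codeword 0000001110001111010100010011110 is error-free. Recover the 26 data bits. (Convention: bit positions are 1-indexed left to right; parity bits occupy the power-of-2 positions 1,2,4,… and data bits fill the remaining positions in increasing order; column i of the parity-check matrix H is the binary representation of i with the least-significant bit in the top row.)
Parity bits occupy power-of-2 positions; data bits are at positions {3,5,6,7,9,10,11,12,13,14,15,17,18,19,20,21,22,23,24,25,26,27,28,29,30,31} (1-indexed).
Extract: c[3]=0 c[5]=0 c[6]=0 c[7]=1 c[9]=1 c[10]=0 c[11]=0 c[12]=0 c[13]=1 c[14]=1 c[15]=1 c[17]=0 c[18]=1 c[19]=0 c[20]=1 c[21]=0 c[22]=0 c[23]=0 c[24]=1 c[25]=0 c[26]=0 c[27]=1 c[28]=1 c[29]=1 c[30]=1 c[31]=0
Data = 00011000111010100010011110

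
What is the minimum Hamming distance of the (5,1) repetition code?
d_min = 5 (the only two codewords are 0…0 and 1…1, differing in all 5 positions).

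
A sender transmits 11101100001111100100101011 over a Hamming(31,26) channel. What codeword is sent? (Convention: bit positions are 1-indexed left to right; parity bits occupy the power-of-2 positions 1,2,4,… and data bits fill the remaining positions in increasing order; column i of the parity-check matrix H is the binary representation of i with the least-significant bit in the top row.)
Codeword c = d · G (mod 2), d = 11101100001111100100101011:
  c[0] = d·G[:,0] = (11101100001111100100101011)·(11011010101101010101010101) mod 2 = 1+1+0+0+1+0+0+0+0+0+1+1+0+1+0+0+0+1+0+0+0+0+0+0+0+1 mod 2 = 0
  c[1] = d·G[:,1] = (11101100001111100100101011)·(10110110011011001100110011) mod 2 = 1+0+1+0+0+1+0+0+0+0+1+0+1+1+0+0+0+1+0+0+1+0+0+0+1+1 mod 2 = 0
  c[2] = d·G[:,2] = (11101100001111100100101011)·(10000000000000000000000000) mod 2 = 1+0+0+0+0+0+0+0+0+0+0+0+0+0+0+0+0+0+0+0+0+0+0+0+0+0 mod 2 = 1
  c[3] = d·G[:,3] = (11101100001111100100101011)·(01110001111000111100001111) mod 2 = 0+1+1+0+0+0+0+0+0+0+1+0+0+0+1+0+0+1+0+0+0+0+1+0+1+1 mod 2 = 0
  c[4] = d·G[:,4] = (11101100001111100100101011)·(01000000000000000000000000) mod 2 = 0+1+0+0+0+0+0+0+0+0+0+0+0+0+0+0+0+0+0+0+0+0+0+0+0+0 mod 2 = 1
  c[5] = d·G[:,5] = (11101100001111100100101011)·(00100000000000000000000000) mod 2 = 0+0+1+0+0+0+0+0+0+0+0+0+0+0+0+0+0+0+0+0+0+0+0+0+0+0 mod 2 = 1
  c[6] = d·G[:,6] = (11101100001111100100101011)·(00010000000000000000000000) mod 2 = 0+0+0+0+0+0+0+0+0+0+0+0+0+0+0+0+0+0+0+0+0+0+0+0+0+0 mod 2 = 0
  c[7] = d·G[:,7] = (11101100001111100100101011)·(00001111111000000011111111) mod 2 = 0+0+0+0+1+1+0+0+0+0+1+0+0+0+0+0+0+0+0+0+1+0+1+0+1+1 mod 2 = 1
  c[8] = d·G[:,8] = (11101100001111100100101011)·(00001000000000000000000000) mod 2 = 0+0+0+0+1+0+0+0+0+0+0+0+0+0+0+0+0+0+0+0+0+0+0+0+0+0 mod 2 = 1
  c[9] = d·G[:,9] = (11101100001111100100101011)·(00000100000000000000000000) mod 2 = 0+0+0+0+0+1+0+0+0+0+0+0+0+0+0+0+0+0+0+0+0+0+0+0+0+0 mod 2 = 1
  c[10] = d·G[:,10] = (11101100001111100100101011)·(00000010000000000000000000) mod 2 = 0+0+0+0+0+0+0+0+0+0+0+0+0+0+0+0+0+0+0+0+0+0+0+0+0+0 mod 2 = 0
  c[11] = d·G[:,11] = (11101100001111100100101011)·(00000001000000000000000000) mod 2 = 0+0+0+0+0+0+0+0+0+0+0+0+0+0+0+0+0+0+0+0+0+0+0+0+0+0 mod 2 = 0
  c[12] = d·G[:,12] = (11101100001111100100101011)·(00000000100000000000000000) mod 2 = 0+0+0+0+0+0+0+0+0+0+0+0+0+0+0+0+0+0+0+0+0+0+0+0+0+0 mod 2 = 0
  c[13] = d·G[:,13] = (11101100001111100100101011)·(00000000010000000000000000) mod 2 = 0+0+0+0+0+0+0+0+0+0+0+0+0+0+0+0+0+0+0+0+0+0+0+0+0+0 mod 2 = 0
  c[14] = d·G[:,14] = (11101100001111100100101011)·(00000000001000000000000000) mod 2 = 0+0+0+0+0+0+0+0+0+0+1+0+0+0+0+0+0+0+0+0+0+0+0+0+0+0 mod 2 = 1
  c[15] = d·G[:,15] = (11101100001111100100101011)·(00000000000111111111111111) mod 2 = 0+0+0+0+0+0+0+0+0+0+0+1+1+1+1+0+0+1+0+0+1+0+1+0+1+1 mod 2 = 1
  c[16] = d·G[:,16] = (11101100001111100100101011)·(00000000000100000000000000) mod 2 = 0+0+0+0+0+0+0+0+0+0+0+1+0+0+0+0+0+0+0+0+0+0+0+0+0+0 mod 2 = 1
  c[17] = d·G[:,17] = (11101100001111100100101011)·(00000000000010000000000000) mod 2 = 0+0+0+0+0+0+0+0+0+0+0+0+1+0+0+0+0+0+0+0+0+0+0+0+0+0 mod 2 = 1
  c[18] = d·G[:,18] = (11101100001111100100101011)·(00000000000001000000000000) mod 2 = 0+0+0+0+0+0+0+0+0+0+0+0+0+1+0+0+0+0+0+0+0+0+0+0+0+0 mod 2 = 1
  c[19] = d·G[:,19] = (11101100001111100100101011)·(00000000000000100000000000) mod 2 = 0+0+0+0+0+0+0+0+0+0+0+0+0+0+1+0+0+0+0+0+0+0+0+0+0+0 mod 2 = 1
  c[20] = d·G[:,20] = (11101100001111100100101011)·(00000000000000010000000000) mod 2 = 0+0+0+0+0+0+0+0+0+0+0+0+0+0+0+0+0+0+0+0+0+0+0+0+0+0 mod 2 = 0
  c[21] = d·G[:,21] = (11101100001111100100101011)·(00000000000000001000000000) mod 2 = 0+0+0+0+0+0+0+0+0+0+0+0+0+0+0+0+0+0+0+0+0+0+0+0+0+0 mod 2 = 0
  c[22] = d·G[:,22] = (11101100001111100100101011)·(00000000000000000100000000) mod 2 = 0+0+0+0+0+0+0+0+0+0+0+0+0+0+0+0+0+1+0+0+0+0+0+0+0+0 mod 2 = 1
  c[23] = d·G[:,23] = (11101100001111100100101011)·(00000000000000000010000000) mod 2 = 0+0+0+0+0+0+0+0+0+0+0+0+0+0+0+0+0+0+0+0+0+0+0+0+0+0 mod 2 = 0
  c[24] = d·G[:,24] = (11101100001111100100101011)·(00000000000000000001000000) mod 2 = 0+0+0+0+0+0+0+0+0+0+0+0+0+0+0+0+0+0+0+0+0+0+0+0+0+0 mod 2 = 0
  c[25] = d·G[:,25] = (11101100001111100100101011)·(00000000000000000000100000) mod 2 = 0+0+0+0+0+0+0+0+0+0+0+0+0+0+0+0+0+0+0+0+1+0+0+0+0+0 mod 2 = 1
  c[26] = d·G[:,26] = (11101100001111100100101011)·(00000000000000000000010000) mod 2 = 0+0+0+0+0+0+0+0+0+0+0+0+0+0+0+0+0+0+0+0+0+0+0+0+0+0 mod 2 = 0
  c[27] = d·G[:,27] = (11101100001111100100101011)·(00000000000000000000001000) mod 2 = 0+0+0+0+0+0+0+0+0+0+0+0+0+0+0+0+0+0+0+0+0+0+1+0+0+0 mod 2 = 1
  c[28] = d·G[:,28] = (11101100001111100100101011)·(00000000000000000000000100) mod 2 = 0+0+0+0+0+0+0+0+0+0+0+0+0+0+0+0+0+0+0+0+0+0+0+0+0+0 mod 2 = 0
  c[29] = d·G[:,29] = (11101100001111100100101011)·(00000000000000000000000010) mod 2 = 0+0+0+0+0+0+0+0+0+0+0+0+0+0+0+0+0+0+0+0+0+0+0+0+1+0 mod 2 = 1
  c[30] = d·G[:,30] = (11101100001111100100101011)·(00000000000000000000000001) mod 2 = 0+0+0+0+0+0+0+0+0+0+0+0+0+0+0+0+0+0+0+0+0+0+0+0+0+1 mod 2 = 1
Codeword = 0010110111000011111100100101011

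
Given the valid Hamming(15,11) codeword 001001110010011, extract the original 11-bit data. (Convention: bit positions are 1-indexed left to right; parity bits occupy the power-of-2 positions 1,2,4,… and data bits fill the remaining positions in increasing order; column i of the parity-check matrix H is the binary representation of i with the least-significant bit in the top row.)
Parity bits occupy power-of-2 positions; data bits are at positions {3,5,6,7,9,10,11,12,13,14,15} (1-indexed).
Extract: c[3]=1 c[5]=0 c[6]=1 c[7]=1 c[9]=0 c[10]=0 c[11]=1 c[12]=0 c[13]=0 c[14]=1 c[15]=1
Data = 10110010011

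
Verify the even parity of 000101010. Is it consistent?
Sum of all bits: 0+0+0+1+0+1+0+1+0 = 3; 3 mod 2 = 1. Result is 1 → parity error detected.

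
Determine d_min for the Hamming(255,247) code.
d_min = 3 (every single-error-correcting Hamming code has d_min = 3).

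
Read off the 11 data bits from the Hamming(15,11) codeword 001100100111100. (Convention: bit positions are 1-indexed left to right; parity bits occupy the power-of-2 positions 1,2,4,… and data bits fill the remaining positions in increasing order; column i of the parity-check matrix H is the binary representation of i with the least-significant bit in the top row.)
Parity bits occupy power-of-2 positions; data bits are at positions {3,5,6,7,9,10,11,12,13,14,15} (1-indexed).
Extract: c[3]=1 c[5]=0 c[6]=0 c[7]=1 c[9]=0 c[10]=1 c[11]=1 c[12]=1 c[13]=1 c[14]=0 c[15]=0
Data = 10010111100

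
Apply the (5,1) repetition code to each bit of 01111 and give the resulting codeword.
Repeat each bit 5× and concatenate:
0→00000  1→11111  1→11111  1→11111  1→11111
Codeword = 0000011111111111111111111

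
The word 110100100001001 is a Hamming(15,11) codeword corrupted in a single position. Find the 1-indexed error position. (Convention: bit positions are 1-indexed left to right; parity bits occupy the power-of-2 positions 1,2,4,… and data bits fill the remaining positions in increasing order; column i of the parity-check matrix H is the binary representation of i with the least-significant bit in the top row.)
Syndrome s = H · r^T (mod 2), r = 110100100001001:
  s[0] = (101010101010101)·(110100100001001) mod 2 = 1+0+0+0+0+0+1+0+0+0+0+0+0+0+1 mod 2 = 1
  s[1] = (011001100110011)·(110100100001001) mod 2 = 0+1+0+0+0+0+1+0+0+0+0+0+0+0+1 mod 2 = 1
  s[2] = (000111100001111)·(110100100001001) mod 2 = 0+0+0+1+0+0+1+0+0+0+0+1+0+0+1 mod 2 = 0
  s[3] = (000000011111111)·(110100100001001) mod 2 = 0+0+0+0+0+0+0+0+0+0+0+1+0+0+1 mod 2 = 0
Syndrome = 1100
Column i of H is the binary representation of i, so the syndrome is the binary index of the flipped bit.
Read s = 1100 with s[0] as LSB: 1·2^0 + 1·2^1 + 0·2^2 + 0·2^3 = 3.
Error is at bit position 3.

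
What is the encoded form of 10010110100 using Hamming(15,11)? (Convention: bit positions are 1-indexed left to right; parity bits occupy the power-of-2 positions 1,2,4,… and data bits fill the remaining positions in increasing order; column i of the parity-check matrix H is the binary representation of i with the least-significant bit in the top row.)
Codeword c = d · G (mod 2), d = 10010110100:
  c[0] = d·G[:,0] = (10010110100)·(11011010101) mod 2 = 1+0+0+1+0+0+1+0+1+0+0 mod 2 = 0
  c[1] = d·G[:,1] = (10010110100)·(10110110011) mod 2 = 1+0+0+1+0+1+1+0+0+0+0 mod 2 = 0
  c[2] = d·G[:,2] = (10010110100)·(10000000000) mod 2 = 1+0+0+0+0+0+0+0+0+0+0 mod 2 = 1
  c[3] = d·G[:,3] = (10010110100)·(01110001111) mod 2 = 0+0+0+1+0+0+0+0+1+0+0 mod 2 = 0
  c[4] = d·G[:,4] = (10010110100)·(01000000000) mod 2 = 0+0+0+0+0+0+0+0+0+0+0 mod 2 = 0
  c[5] = d·G[:,5] = (10010110100)·(00100000000) mod 2 = 0+0+0+0+0+0+0+0+0+0+0 mod 2 = 0
  c[6] = d·G[:,6] = (10010110100)·(00010000000) mod 2 = 0+0+0+1+0+0+0+0+0+0+0 mod 2 = 1
  c[7] = d·G[:,7] = (10010110100)·(00001111111) mod 2 = 0+0+0+0+0+1+1+0+1+0+0 mod 2 = 1
  c[8] = d·G[:,8] = (10010110100)·(00001000000) mod 2 = 0+0+0+0+0+0+0+0+0+0+0 mod 2 = 0
  c[9] = d·G[:,9] = (10010110100)·(00000100000) mod 2 = 0+0+0+0+0+1+0+0+0+0+0 mod 2 = 1
  c[10] = d·G[:,10] = (10010110100)·(00000010000) mod 2 = 0+0+0+0+0+0+1+0+0+0+0 mod 2 = 1
  c[11] = d·G[:,11] = (10010110100)·(00000001000) mod 2 = 0+0+0+0+0+0+0+0+0+0+0 mod 2 = 0
  c[12] = d·G[:,12] = (10010110100)·(00000000100) mod 2 = 0+0+0+0+0+0+0+0+1+0+0 mod 2 = 1
  c[13] = d·G[:,13] = (10010110100)·(00000000010) mod 2 = 0+0+0+0+0+0+0+0+0+0+0 mod 2 = 0
  c[14] = d·G[:,14] = (10010110100)·(00000000001) mod 2 = 0+0+0+0+0+0+0+0+0+0+0 mod 2 = 0
Codeword = 001000110110100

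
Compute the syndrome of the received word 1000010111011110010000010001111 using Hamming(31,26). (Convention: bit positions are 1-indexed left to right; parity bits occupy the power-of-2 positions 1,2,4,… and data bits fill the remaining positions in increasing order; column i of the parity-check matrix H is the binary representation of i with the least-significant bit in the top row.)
Syndrome s = H · r^T (mod 2), r = 1000010111011110010000010001111:
  s[0] = (1010101010101010101010101010101)·(1000010111011110010000010001111) mod 2 = 1+0+0+0+0+0+0+0+1+0+0+0+1+0+1+0+0+0+0+0+0+0+0+0+0+0+0+0+1+0+1 mod 2 = 0
  s[1] = (0110011001100110011001100110011)·(1000010111011110010000010001111) mod 2 = 0+0+0+0+0+1+0+0+0+1+0+0+0+1+1+0+0+1+0+0+0+0+0+0+0+0+0+0+0+1+1 mod 2 = 1
  s[2] = (0001111000011110000111100001111)·(1000010111011110010000010001111) mod 2 = 0+0+0+0+0+1+0+0+0+0+0+1+1+1+1+0+0+0+0+0+0+0+0+0+0+0+0+1+1+1+1 mod 2 = 1
  s[3] = (0000000111111110000000011111111)·(1000010111011110010000010001111) mod 2 = 0+0+0+0+0+0+0+1+1+1+0+1+1+1+1+0+0+0+0+0+0+0+0+1+0+0+0+1+1+1+1 mod 2 = 0
  s[4] = (0000000000000001111111111111111)·(1000010111011110010000010001111) mod 2 = 0+0+0+0+0+0+0+0+0+0+0+0+0+0+0+0+0+1+0+0+0+0+0+1+0+0+0+1+1+1+1 mod 2 = 0
Syndrome = 01100
Non-zero syndrome: error at position 6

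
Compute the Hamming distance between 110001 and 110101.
XOR = 000100, count of 1s = 1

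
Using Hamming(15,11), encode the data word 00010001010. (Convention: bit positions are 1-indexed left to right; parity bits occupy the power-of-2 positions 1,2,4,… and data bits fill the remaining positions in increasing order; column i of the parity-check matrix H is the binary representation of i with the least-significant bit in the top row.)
Codeword c = d · G (mod 2), d = 00010001010:
  c[0] = d·G[:,0] = (00010001010)·(11011010101) mod 2 = 0+0+0+1+0+0+0+0+0+0+0 mod 2 = 1
  c[1] = d·G[:,1] = (00010001010)·(10110110011) mod 2 = 0+0+0+1+0+0+0+0+0+1+0 mod 2 = 0
  c[2] = d·G[:,2] = (00010001010)·(10000000000) mod 2 = 0+0+0+0+0+0+0+0+0+0+0 mod 2 = 0
  c[3] = d·G[:,3] = (00010001010)·(01110001111) mod 2 = 0+0+0+1+0+0+0+1+0+1+0 mod 2 = 1
  c[4] = d·G[:,4] = (00010001010)·(01000000000) mod 2 = 0+0+0+0+0+0+0+0+0+0+0 mod 2 = 0
  c[5] = d·G[:,5] = (00010001010)·(00100000000) mod 2 = 0+0+0+0+0+0+0+0+0+0+0 mod 2 = 0
  c[6] = d·G[:,6] = (00010001010)·(00010000000) mod 2 = 0+0+0+1+0+0+0+0+0+0+0 mod 2 = 1
  c[7] = d·G[:,7] = (00010001010)·(00001111111) mod 2 = 0+0+0+0+0+0+0+1+0+1+0 mod 2 = 0
  c[8] = d·G[:,8] = (00010001010)·(00001000000) mod 2 = 0+0+0+0+0+0+0+0+0+0+0 mod 2 = 0
  c[9] = d·G[:,9] = (00010001010)·(00000100000) mod 2 = 0+0+0+0+0+0+0+0+0+0+0 mod 2 = 0
  c[10] = d·G[:,10] = (00010001010)·(00000010000) mod 2 = 0+0+0+0+0+0+0+0+0+0+0 mod 2 = 0
  c[11] = d·G[:,11] = (00010001010)·(00000001000) mod 2 = 0+0+0+0+0+0+0+1+0+0+0 mod 2 = 1
  c[12] = d·G[:,12] = (00010001010)·(00000000100) mod 2 = 0+0+0+0+0+0+0+0+0+0+0 mod 2 = 0
  c[13] = d·G[:,13] = (00010001010)·(00000000010) mod 2 = 0+0+0+0+0+0+0+0+0+1+0 mod 2 = 1
  c[14] = d·G[:,14] = (00010001010)·(00000000001) mod 2 = 0+0+0+0+0+0+0+0+0+0+0 mod 2 = 0
Codeword = 100100100001010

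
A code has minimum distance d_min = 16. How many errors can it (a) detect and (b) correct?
(a) Detection requires d_min ≥ e+1, so e ≤ d_min − 1 = 15.
(b) Correction requires d_min ≥ 2t+1, so t ≤ ⌊(d_min − 1)/2⌋ = ⌊15/2⌋ = 7.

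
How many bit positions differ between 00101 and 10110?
XOR = 10011, count of 1s = 3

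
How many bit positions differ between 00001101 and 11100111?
XOR = 11101010, count of 1s = 5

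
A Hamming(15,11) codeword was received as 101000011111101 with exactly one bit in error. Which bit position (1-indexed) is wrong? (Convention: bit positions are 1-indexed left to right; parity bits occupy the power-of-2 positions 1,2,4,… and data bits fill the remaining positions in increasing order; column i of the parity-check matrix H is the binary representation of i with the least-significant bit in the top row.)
Syndrome s = H · r^T (mod 2), r = 101000011111101:
  s[0] = (101010101010101)·(101000011111101) mod 2 = 1+0+1+0+0+0+0+0+1+0+1+0+1+0+1 mod 2 = 0
  s[1] = (011001100110011)·(101000011111101) mod 2 = 0+0+1+0+0+0+0+0+0+1+1+0+0+0+1 mod 2 = 0
  s[2] = (000111100001111)·(101000011111101) mod 2 = 0+0+0+0+0+0+0+0+0+0+0+1+1+0+1 mod 2 = 1
  s[3] = (000000011111111)·(101000011111101) mod 2 = 0+0+0+0+0+0+0+1+1+1+1+1+1+0+1 mod 2 = 1
Syndrome = 0011
Column i of H is the binary representation of i, so the syndrome is the binary index of the flipped bit.
Read s = 0011 with s[0] as LSB: 0·2^0 + 0·2^1 + 1·2^2 + 1·2^3 = 12.
Error is at bit position 12.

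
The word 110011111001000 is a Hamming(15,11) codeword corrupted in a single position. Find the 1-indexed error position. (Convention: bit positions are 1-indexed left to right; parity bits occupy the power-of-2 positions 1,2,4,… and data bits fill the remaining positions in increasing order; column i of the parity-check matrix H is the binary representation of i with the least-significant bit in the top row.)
Syndrome s = H · r^T (mod 2), r = 110011111001000:
  s[0] = (101010101010101)·(110011111001000) mod 2 = 1+0+0+0+1+0+1+0+1+0+0+0+0+0+0 mod 2 = 0
  s[1] = (011001100110011)·(110011111001000) mod 2 = 0+1+0+0+0+1+1+0+0+0+0+0+0+0+0 mod 2 = 1
  s[2] = (000111100001111)·(110011111001000) mod 2 = 0+0+0+0+1+1+1+0+0+0+0+1+0+0+0 mod 2 = 0
  s[3] = (000000011111111)·(110011111001000) mod 2 = 0+0+0+0+0+0+0+1+1+0+0+1+0+0+0 mod 2 = 1
Syndrome = 0101
Column i of H is the binary representation of i, so the syndrome is the binary index of the flipped bit.
Read s = 0101 with s[0] as LSB: 0·2^0 + 1·2^1 + 0·2^2 + 1·2^3 = 10.
Error is at bit position 10.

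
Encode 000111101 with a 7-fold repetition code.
Repeat each bit 7× and concatenate:
0→0000000  0→0000000  0→0000000  1→1111111  1→1111111  1→1111111  1→1111111  0→0000000  1→1111111
Codeword = 000000000000000000000111111111111111111111111111100000001111111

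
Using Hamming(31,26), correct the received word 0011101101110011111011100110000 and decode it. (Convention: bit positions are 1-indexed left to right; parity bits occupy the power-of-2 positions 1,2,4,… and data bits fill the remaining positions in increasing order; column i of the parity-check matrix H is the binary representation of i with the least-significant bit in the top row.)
Syndrome s = H · r^T (mod 2), r = 0011101101110011111011100110000:
  s[0] = (1010101010101010101010101010101)·(0011101101110011111011100110000) mod 2 = 0+0+1+0+1+0+1+0+0+0+1+0+0+0+1+0+1+0+1+0+1+0+1+0+0+0+1+0+0+0+0 mod 2 = 0
  s[1] = (0110011001100110011001100110011)·(0011101101110011111011100110000) mod 2 = 0+0+1+0+0+0+1+0+0+1+1+0+0+0+1+0+0+1+1+0+0+1+1+0+0+1+1+0+0+0+0 mod 2 = 1
  s[2] = (0001111000011110000111100001111)·(0011101101110011111011100110000) mod 2 = 0+0+0+1+1+0+1+0+0+0+0+1+0+0+1+0+0+0+0+0+1+1+1+0+0+0+0+0+0+0+0 mod 2 = 0
  s[3] = (0000000111111110000000011111111)·(0011101101110011111011100110000) mod 2 = 0+0+0+0+0+0+0+1+0+1+1+1+0+0+1+0+0+0+0+0+0+0+0+0+0+1+1+0+0+0+0 mod 2 = 1
  s[4] = (0000000000000001111111111111111)·(0011101101110011111011100110000) mod 2 = 0+0+0+0+0+0+0+0+0+0+0+0+0+0+0+1+1+1+1+0+1+1+1+0+0+1+1+0+0+0+0 mod 2 = 1
Syndrome = 01011
Column 26 of H equals this syndrome → error at bit 26 (1-indexed).
Flip bit 26: 0011101101110011111011100110000 → 0011101101110011111011100010000
Extract data bits at positions {3,5,6,7,9,10,11,12,13,14,15,17,18,19,20,21,22,23,24,25,26,27,28,29,30,31}: 11010111001111011100010000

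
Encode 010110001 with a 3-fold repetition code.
Repeat each bit 3× and concatenate:
0→000  1→111  0→000  1→111  1→111  0→000  0→000  0→000  1→111
Codeword = 000111000111111000000000111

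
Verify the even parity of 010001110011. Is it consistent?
Sum of all bits: 0+1+0+0+0+1+1+1+0+0+1+1 = 6; 6 mod 2 = 0. Result is 0 → valid parity.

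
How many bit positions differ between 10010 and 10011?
XOR = 00001, count of 1s = 1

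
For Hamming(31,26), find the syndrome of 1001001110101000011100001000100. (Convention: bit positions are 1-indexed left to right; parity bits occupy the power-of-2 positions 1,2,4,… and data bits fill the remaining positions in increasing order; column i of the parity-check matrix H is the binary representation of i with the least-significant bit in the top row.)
Syndrome s = H · r^T (mod 2), r = 1001001110101000011100001000100:
  s[0] = (1010101010101010101010101010101)·(1001001110101000011100001000100) mod 2 = 1+0+0+0+0+0+1+0+1+0+1+0+1+0+0+0+0+0+1+0+0+0+0+0+1+0+0+0+1+0+0 mod 2 = 0
  s[1] = (0110011001100110011001100110011)·(1001001110101000011100001000100) mod 2 = 0+0+0+0+0+0+1+0+0+0+1+0+0+0+0+0+0+1+1+0+0+0+0+0+0+0+0+0+0+0+0 mod 2 = 0
  s[2] = (0001111000011110000111100001111)·(1001001110101000011100001000100) mod 2 = 0+0+0+1+0+0+1+0+0+0+0+0+1+0+0+0+0+0+0+1+0+0+0+0+0+0+0+0+1+0+0 mod 2 = 1
  s[3] = (0000000111111110000000011111111)·(1001001110101000011100001000100) mod 2 = 0+0+0+0+0+0+0+1+1+0+1+0+1+0+0+0+0+0+0+0+0+0+0+0+1+0+0+0+1+0+0 mod 2 = 0
  s[4] = (0000000000000001111111111111111)·(1001001110101000011100001000100) mod 2 = 0+0+0+0+0+0+0+0+0+0+0+0+0+0+0+0+0+1+1+1+0+0+0+0+1+0+0+0+1+0+0 mod 2 = 1
Syndrome = 00101
Non-zero syndrome: error at position 20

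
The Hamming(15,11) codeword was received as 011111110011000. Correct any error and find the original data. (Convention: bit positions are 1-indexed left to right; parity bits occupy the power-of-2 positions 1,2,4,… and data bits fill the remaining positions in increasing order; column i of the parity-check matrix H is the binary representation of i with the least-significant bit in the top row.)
Syndrome s = H · r^T (mod 2), r = 011111110011000:
  s[0] = (101010101010101)·(011111110011000) mod 2 = 0+0+1+0+1+0+1+0+0+0+1+0+0+0+0 mod 2 = 0
  s[1] = (011001100110011)·(011111110011000) mod 2 = 0+1+1+0+0+1+1+0+0+0+1+0+0+0+0 mod 2 = 1
  s[2] = (000111100001111)·(011111110011000) mod 2 = 0+0+0+1+1+1+1+0+0+0+0+1+0+0+0 mod 2 = 1
  s[3] = (000000011111111)·(011111110011000) mod 2 = 0+0+0+0+0+0+0+1+0+0+1+1+0+0+0 mod 2 = 1
Syndrome = 0111
Column 14 of H equals this syndrome → error at bit 14 (1-indexed).
Flip bit 14: 011111110011000 → 011111110011010
Extract data bits at positions {3,5,6,7,9,10,11,12,13,14,15}: 11110011010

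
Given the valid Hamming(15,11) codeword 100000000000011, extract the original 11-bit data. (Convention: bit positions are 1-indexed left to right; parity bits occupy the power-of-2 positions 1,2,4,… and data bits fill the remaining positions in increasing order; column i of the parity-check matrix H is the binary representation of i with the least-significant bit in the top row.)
Parity bits occupy power-of-2 positions; data bits are at positions {3,5,6,7,9,10,11,12,13,14,15} (1-indexed).
Extract: c[3]=0 c[5]=0 c[6]=0 c[7]=0 c[9]=0 c[10]=0 c[11]=0 c[12]=0 c[13]=0 c[14]=1 c[15]=1
Data = 00000000011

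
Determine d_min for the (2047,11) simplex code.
d_min = 1024 (every nonzero codeword of the simplex code S_11 has weight 2^(r−1) = 1024).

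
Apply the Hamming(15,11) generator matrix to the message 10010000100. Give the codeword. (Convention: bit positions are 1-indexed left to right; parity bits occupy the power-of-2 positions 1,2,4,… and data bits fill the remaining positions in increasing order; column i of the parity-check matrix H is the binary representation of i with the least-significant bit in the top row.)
Codeword c = d · G (mod 2), d = 10010000100:
  c[0] = d·G[:,0] = (10010000100)·(11011010101) mod 2 = 1+0+0+1+0+0+0+0+1+0+0 mod 2 = 1
  c[1] = d·G[:,1] = (10010000100)·(10110110011) mod 2 = 1+0+0+1+0+0+0+0+0+0+0 mod 2 = 0
  c[2] = d·G[:,2] = (10010000100)·(10000000000) mod 2 = 1+0+0+0+0+0+0+0+0+0+0 mod 2 = 1
  c[3] = d·G[:,3] = (10010000100)·(01110001111) mod 2 = 0+0+0+1+0+0+0+0+1+0+0 mod 2 = 0
  c[4] = d·G[:,4] = (10010000100)·(01000000000) mod 2 = 0+0+0+0+0+0+0+0+0+0+0 mod 2 = 0
  c[5] = d·G[:,5] = (10010000100)·(00100000000) mod 2 = 0+0+0+0+0+0+0+0+0+0+0 mod 2 = 0
  c[6] = d·G[:,6] = (10010000100)·(00010000000) mod 2 = 0+0+0+1+0+0+0+0+0+0+0 mod 2 = 1
  c[7] = d·G[:,7] = (10010000100)·(00001111111) mod 2 = 0+0+0+0+0+0+0+0+1+0+0 mod 2 = 1
  c[8] = d·G[:,8] = (10010000100)·(00001000000) mod 2 = 0+0+0+0+0+0+0+0+0+0+0 mod 2 = 0
  c[9] = d·G[:,9] = (10010000100)·(00000100000) mod 2 = 0+0+0+0+0+0+0+0+0+0+0 mod 2 = 0
  c[10] = d·G[:,10] = (10010000100)·(00000010000) mod 2 = 0+0+0+0+0+0+0+0+0+0+0 mod 2 = 0
  c[11] = d·G[:,11] = (10010000100)·(00000001000) mod 2 = 0+0+0+0+0+0+0+0+0+0+0 mod 2 = 0
  c[12] = d·G[:,12] = (10010000100)·(00000000100) mod 2 = 0+0+0+0+0+0+0+0+1+0+0 mod 2 = 1
  c[13] = d·G[:,13] = (10010000100)·(00000000010) mod 2 = 0+0+0+0+0+0+0+0+0+0+0 mod 2 = 0
  c[14] = d·G[:,14] = (10010000100)·(00000000001) mod 2 = 0+0+0+0+0+0+0+0+0+0+0 mod 2 = 0
Codeword = 101000110000100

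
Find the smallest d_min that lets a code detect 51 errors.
Detecting e errors requires d_min ≥ e + 1 = 51 + 1 = 52.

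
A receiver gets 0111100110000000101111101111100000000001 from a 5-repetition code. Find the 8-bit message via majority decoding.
Split into 5-bit blocks and majority-vote each:
  block 1 = 01111: 4 ones, 1 zeros → 1
  block 2 = 00110: 2 ones, 3 zeros → 0
  block 3 = 00000: 0 ones, 5 zeros → 0
  block 4 = 01011: 3 ones, 2 zeros → 1
  block 5 = 11101: 4 ones, 1 zeros → 1
  block 6 = 11110: 4 ones, 1 zeros → 1
  block 7 = 00000: 0 ones, 5 zeros → 0
  block 8 = 00001: 1 ones, 4 zeros → 0
Decoded = 10011100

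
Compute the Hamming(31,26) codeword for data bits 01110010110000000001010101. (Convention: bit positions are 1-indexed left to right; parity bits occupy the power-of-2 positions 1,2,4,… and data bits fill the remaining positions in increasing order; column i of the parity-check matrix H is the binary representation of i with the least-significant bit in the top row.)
Codeword c = d · G (mod 2), d = 01110010110000000001010101:
  c[0] = d·G[:,0] = (01110010110000000001010101)·(11011010101101010101010101) mod 2 = 0+1+0+1+0+0+1+0+1+0+0+0+0+0+0+0+0+0+0+1+0+1+0+1+0+1 mod 2 = 0
  c[1] = d·G[:,1] = (01110010110000000001010101)·(10110110011011001100110011) mod 2 = 0+0+1+1+0+0+1+0+0+1+0+0+0+0+0+0+0+0+0+0+0+1+0+0+0+1 mod 2 = 0
  c[2] = d·G[:,2] = (01110010110000000001010101)·(10000000000000000000000000) mod 2 = 0+0+0+0+0+0+0+0+0+0+0+0+0+0+0+0+0+0+0+0+0+0+0+0+0+0 mod 2 = 0
  c[3] = d·G[:,3] = (01110010110000000001010101)·(01110001111000111100001111) mod 2 = 0+1+1+1+0+0+0+0+1+1+0+0+0+0+0+0+0+0+0+0+0+0+0+1+0+1 mod 2 = 1
  c[4] = d·G[:,4] = (01110010110000000001010101)·(01000000000000000000000000) mod 2 = 0+1+0+0+0+0+0+0+0+0+0+0+0+0+0+0+0+0+0+0+0+0+0+0+0+0 mod 2 = 1
  c[5] = d·G[:,5] = (01110010110000000001010101)·(00100000000000000000000000) mod 2 = 0+0+1+0+0+0+0+0+0+0+0+0+0+0+0+0+0+0+0+0+0+0+0+0+0+0 mod 2 = 1
  c[6] = d·G[:,6] = (01110010110000000001010101)·(00010000000000000000000000) mod 2 = 0+0+0+1+0+0+0+0+0+0+0+0+0+0+0+0+0+0+0+0+0+0+0+0+0+0 mod 2 = 1
  c[7] = d·G[:,7] = (01110010110000000001010101)·(00001111111000000011111111) mod 2 = 0+0+0+0+0+0+1+0+1+1+0+0+0+0+0+0+0+0+0+1+0+1+0+1+0+1 mod 2 = 1
  c[8] = d·G[:,8] = (01110010110000000001010101)·(00001000000000000000000000) mod 2 = 0+0+0+0+0+0+0+0+0+0+0+0+0+0+0+0+0+0+0+0+0+0+0+0+0+0 mod 2 = 0
  c[9] = d·G[:,9] = (01110010110000000001010101)·(00000100000000000000000000) mod 2 = 0+0+0+0+0+0+0+0+0+0+0+0+0+0+0+0+0+0+0+0+0+0+0+0+0+0 mod 2 = 0
  c[10] = d·G[:,10] = (01110010110000000001010101)·(00000010000000000000000000) mod 2 = 0+0+0+0+0+0+1+0+0+0+0+0+0+0+0+0+0+0+0+0+0+0+0+0+0+0 mod 2 = 1
  c[11] = d·G[:,11] = (01110010110000000001010101)·(00000001000000000000000000) mod 2 = 0+0+0+0+0+0+0+0+0+0+0+0+0+0+0+0+0+0+0+0+0+0+0+0+0+0 mod 2 = 0
  c[12] = d·G[:,12] = (01110010110000000001010101)·(00000000100000000000000000) mod 2 = 0+0+0+0+0+0+0+0+1+0+0+0+0+0+0+0+0+0+0+0+0+0+0+0+0+0 mod 2 = 1
  c[13] = d·G[:,13] = (01110010110000000001010101)·(00000000010000000000000000) mod 2 = 0+0+0+0+0+0+0+0+0+1+0+0+0+0+0+0+0+0+0+0+0+0+0+0+0+0 mod 2 = 1
  c[14] = d·G[:,14] = (01110010110000000001010101)·(00000000001000000000000000) mod 2 = 0+0+0+0+0+0+0+0+0+0+0+0+0+0+0+0+0+0+0+0+0+0+0+0+0+0 mod 2 = 0
  c[15] = d·G[:,15] = (01110010110000000001010101)·(00000000000111111111111111) mod 2 = 0+0+0+0+0+0+0+0+0+0+0+0+0+0+0+0+0+0+0+1+0+1+0+1+0+1 mod 2 = 0
  c[16] = d·G[:,16] = (01110010110000000001010101)·(00000000000100000000000000) mod 2 = 0+0+0+0+0+0+0+0+0+0+0+0+0+0+0+0+0+0+0+0+0+0+0+0+0+0 mod 2 = 0
  c[17] = d·G[:,17] = (01110010110000000001010101)·(00000000000010000000000000) mod 2 = 0+0+0+0+0+0+0+0+0+0+0+0+0+0+0+0+0+0+0+0+0+0+0+0+0+0 mod 2 = 0
  c[18] = d·G[:,18] = (01110010110000000001010101)·(00000000000001000000000000) mod 2 = 0+0+0+0+0+0+0+0+0+0+0+0+0+0+0+0+0+0+0+0+0+0+0+0+0+0 mod 2 = 0
  c[19] = d·G[:,19] = (01110010110000000001010101)·(00000000000000100000000000) mod 2 = 0+0+0+0+0+0+0+0+0+0+0+0+0+0+0+0+0+0+0+0+0+0+0+0+0+0 mod 2 = 0
  c[20] = d·G[:,20] = (01110010110000000001010101)·(00000000000000010000000000) mod 2 = 0+0+0+0+0+0+0+0+0+0+0+0+0+0+0+0+0+0+0+0+0+0+0+0+0+0 mod 2 = 0
  c[21] = d·G[:,21] = (01110010110000000001010101)·(00000000000000001000000000) mod 2 = 0+0+0+0+0+0+0+0+0+0+0+0+0+0+0+0+0+0+0+0+0+0+0+0+0+0 mod 2 = 0
  c[22] = d·G[:,22] = (01110010110000000001010101)·(00000000000000000100000000) mod 2 = 0+0+0+0+0+0+0+0+0+0+0+0+0+0+0+0+0+0+0+0+0+0+0+0+0+0 mod 2 = 0
  c[23] = d·G[:,23] = (01110010110000000001010101)·(00000000000000000010000000) mod 2 = 0+0+0+0+0+0+0+0+0+0+0+0+0+0+0+0+0+0+0+0+0+0+0+0+0+0 mod 2 = 0
  c[24] = d·G[:,24] = (01110010110000000001010101)·(00000000000000000001000000) mod 2 = 0+0+0+0+0+0+0+0+0+0+0+0+0+0+0+0+0+0+0+1+0+0+0+0+0+0 mod 2 = 1
  c[25] = d·G[:,25] = (01110010110000000001010101)·(00000000000000000000100000) mod 2 = 0+0+0+0+0+0+0+0+0+0+0+0+0+0+0+0+0+0+0+0+0+0+0+0+0+0 mod 2 = 0
  c[26] = d·G[:,26] = (01110010110000000001010101)·(00000000000000000000010000) mod 2 = 0+0+0+0+0+0+0+0+0+0+0+0+0+0+0+0+0+0+0+0+0+1+0+0+0+0 mod 2 = 1
  c[27] = d·G[:,27] = (01110010110000000001010101)·(00000000000000000000001000) mod 2 = 0+0+0+0+0+0+0+0+0+0+0+0+0+0+0+0+0+0+0+0+0+0+0+0+0+0 mod 2 = 0
  c[28] = d·G[:,28] = (01110010110000000001010101)·(00000000000000000000000100) mod 2 = 0+0+0+0+0+0+0+0+0+0+0+0+0+0+0+0+0+0+0+0+0+0+0+1+0+0 mod 2 = 1
  c[29] = d·G[:,29] = (01110010110000000001010101)·(00000000000000000000000010) mod 2 = 0+0+0+0+0+0+0+0+0+0+0+0+0+0+0+0+0+0+0+0+0+0+0+0+0+0 mod 2 = 0
  c[30] = d·G[:,30] = (01110010110000000001010101)·(00000000000000000000000001) mod 2 = 0+0+0+0+0+0+0+0+0+0+0+0+0+0+0+0+0+0+0+0+0+0+0+0+0+1 mod 2 = 1
Codeword = 0001111100101100000000001010101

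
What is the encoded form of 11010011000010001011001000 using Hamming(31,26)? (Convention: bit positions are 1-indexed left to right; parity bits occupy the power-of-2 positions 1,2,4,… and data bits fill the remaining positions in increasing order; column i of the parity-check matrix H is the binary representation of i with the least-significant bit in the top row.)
Codeword c = d · G (mod 2), d = 11010011000010001011001000:
  c[0] = d·G[:,0] = (11010011000010001011001000)·(11011010101101010101010101) mod 2 = 1+1+0+1+0+0+1+0+0+0+0+0+0+0+0+0+0+0+0+1+0+0+0+0+0+0 mod 2 = 1
  c[1] = d·G[:,1] = (11010011000010001011001000)·(10110110011011001100110011) mod 2 = 1+0+0+1+0+0+1+0+0+0+0+0+1+0+0+0+1+0+0+0+0+0+0+0+0+0 mod 2 = 1
  c[2] = d·G[:,2] = (11010011000010001011001000)·(10000000000000000000000000) mod 2 = 1+0+0+0+0+0+0+0+0+0+0+0+0+0+0+0+0+0+0+0+0+0+0+0+0+0 mod 2 = 1
  c[3] = d·G[:,3] = (11010011000010001011001000)·(01110001111000111100001111) mod 2 = 0+1+0+1+0+0+0+1+0+0+0+0+0+0+0+0+1+0+0+0+0+0+1+0+0+0 mod 2 = 1
  c[4] = d·G[:,4] = (11010011000010001011001000)·(01000000000000000000000000) mod 2 = 0+1+0+0+0+0+0+0+0+0+0+0+0+0+0+0+0+0+0+0+0+0+0+0+0+0 mod 2 = 1
  c[5] = d·G[:,5] = (11010011000010001011001000)·(00100000000000000000000000) mod 2 = 0+0+0+0+0+0+0+0+0+0+0+0+0+0+0+0+0+0+0+0+0+0+0+0+0+0 mod 2 = 0
  c[6] = d·G[:,6] = (11010011000010001011001000)·(00010000000000000000000000) mod 2 = 0+0+0+1+0+0+0+0+0+0+0+0+0+0+0+0+0+0+0+0+0+0+0+0+0+0 mod 2 = 1
  c[7] = d·G[:,7] = (11010011000010001011001000)·(00001111111000000011111111) mod 2 = 0+0+0+0+0+0+1+1+0+0+0+0+0+0+0+0+0+0+1+1+0+0+1+0+0+0 mod 2 = 1
  c[8] = d·G[:,8] = (11010011000010001011001000)·(00001000000000000000000000) mod 2 = 0+0+0+0+0+0+0+0+0+0+0+0+0+0+0+0+0+0+0+0+0+0+0+0+0+0 mod 2 = 0
  c[9] = d·G[:,9] = (11010011000010001011001000)·(00000100000000000000000000) mod 2 = 0+0+0+0+0+0+0+0+0+0+0+0+0+0+0+0+0+0+0+0+0+0+0+0+0+0 mod 2 = 0
  c[10] = d·G[:,10] = (11010011000010001011001000)·(00000010000000000000000000) mod 2 = 0+0+0+0+0+0+1+0+0+0+0+0+0+0+0+0+0+0+0+0+0+0+0+0+0+0 mod 2 = 1
  c[11] = d·G[:,11] = (11010011000010001011001000)·(00000001000000000000000000) mod 2 = 0+0+0+0+0+0+0+1+0+0+0+0+0+0+0+0+0+0+0+0+0+0+0+0+0+0 mod 2 = 1
  c[12] = d·G[:,12] = (11010011000010001011001000)·(00000000100000000000000000) mod 2 = 0+0+0+0+0+0+0+0+0+0+0+0+0+0+0+0+0+0+0+0+0+0+0+0+0+0 mod 2 = 0
  c[13] = d·G[:,13] = (11010011000010001011001000)·(00000000010000000000000000) mod 2 = 0+0+0+0+0+0+0+0+0+0+0+0+0+0+0+0+0+0+0+0+0+0+0+0+0+0 mod 2 = 0
  c[14] = d·G[:,14] = (11010011000010001011001000)·(00000000001000000000000000) mod 2 = 0+0+0+0+0+0+0+0+0+0+0+0+0+0+0+0+0+0+0+0+0+0+0+0+0+0 mod 2 = 0
  c[15] = d·G[:,15] = (11010011000010001011001000)·(00000000000111111111111111) mod 2 = 0+0+0+0+0+0+0+0+0+0+0+0+1+0+0+0+1+0+1+1+0+0+1+0+0+0 mod 2 = 1
  c[16] = d·G[:,16] = (11010011000010001011001000)·(00000000000100000000000000) mod 2 = 0+0+0+0+0+0+0+0+0+0+0+0+0+0+0+0+0+0+0+0+0+0+0+0+0+0 mod 2 = 0
  c[17] = d·G[:,17] = (11010011000010001011001000)·(00000000000010000000000000) mod 2 = 0+0+0+0+0+0+0+0+0+0+0+0+1+0+0+0+0+0+0+0+0+0+0+0+0+0 mod 2 = 1
  c[18] = d·G[:,18] = (11010011000010001011001000)·(00000000000001000000000000) mod 2 = 0+0+0+0+0+0+0+0+0+0+0+0+0+0+0+0+0+0+0+0+0+0+0+0+0+0 mod 2 = 0
  c[19] = d·G[:,19] = (11010011000010001011001000)·(00000000000000100000000000) mod 2 = 0+0+0+0+0+0+0+0+0+0+0+0+0+0+0+0+0+0+0+0+0+0+0+0+0+0 mod 2 = 0
  c[20] = d·G[:,20] = (11010011000010001011001000)·(00000000000000010000000000) mod 2 = 0+0+0+0+0+0+0+0+0+0+0+0+0+0+0+0+0+0+0+0+0+0+0+0+0+0 mod 2 = 0
  c[21] = d·G[:,21] = (11010011000010001011001000)·(00000000000000001000000000) mod 2 = 0+0+0+0+0+0+0+0+0+0+0+0+0+0+0+0+1+0+0+0+0+0+0+0+0+0 mod 2 = 1
  c[22] = d·G[:,22] = (11010011000010001011001000)·(00000000000000000100000000) mod 2 = 0+0+0+0+0+0+0+0+0+0+0+0+0+0+0+0+0+0+0+0+0+0+0+0+0+0 mod 2 = 0
  c[23] = d·G[:,23] = (11010011000010001011001000)·(00000000000000000010000000) mod 2 = 0+0+0+0+0+0+0+0+0+0+0+0+0+0+0+0+0+0+1+0+0+0+0+0+0+0 mod 2 = 1
  c[24] = d·G[:,24] = (11010011000010001011001000)·(00000000000000000001000000) mod 2 = 0+0+0+0+0+0+0+0+0+0+0+0+0+0+0+0+0+0+0+1+0+0+0+0+0+0 mod 2 = 1
  c[25] = d·G[:,25] = (11010011000010001011001000)·(00000000000000000000100000) mod 2 = 0+0+0+0+0+0+0+0+0+0+0+0+0+0+0+0+0+0+0+0+0+0+0+0+0+0 mod 2 = 0
  c[26] = d·G[:,26] = (11010011000010001011001000)·(00000000000000000000010000) mod 2 = 0+0+0+0+0+0+0+0+0+0+0+0+0+0+0+0+0+0+0+0+0+0+0+0+0+0 mod 2 = 0
  c[27] = d·G[:,27] = (11010011000010001011001000)·(00000000000000000000001000) mod 2 = 0+0+0+0+0+0+0+0+0+0+0+0+0+0+0+0+0+0+0+0+0+0+1+0+0+0 mod 2 = 1
  c[28] = d·G[:,28] = (11010011000010001011001000)·(00000000000000000000000100) mod 2 = 0+0+0+0+0+0+0+0+0+0+0+0+0+0+0+0+0+0+0+0+0+0+0+0+0+0 mod 2 = 0
  c[29] = d·G[:,29] = (11010011000010001011001000)·(00000000000000000000000010) mod 2 = 0+0+0+0+0+0+0+0+0+0+0+0+0+0+0+0+0+0+0+0+0+0+0+0+0+0 mod 2 = 0
  c[30] = d·G[:,30] = (11010011000010001011001000)·(00000000000000000000000001) mod 2 = 0+0+0+0+0+0+0+0+0+0+0+0+0+0+0+0+0+0+0+0+0+0+0+0+0+0 mod 2 = 0
Codeword = 1111101100110001010001011001000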